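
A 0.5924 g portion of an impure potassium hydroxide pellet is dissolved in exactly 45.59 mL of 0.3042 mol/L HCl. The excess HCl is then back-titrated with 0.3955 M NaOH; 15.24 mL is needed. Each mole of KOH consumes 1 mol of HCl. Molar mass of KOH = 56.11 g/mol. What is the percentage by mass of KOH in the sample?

74.3%

Total n(HCl) added = 0.3042 x 0.04559 = 0.01387 mol.
n(NaOH) used = 0.3955 x 0.01524 = 0.006027 mol, which equals the excess n(HCl).
So n(HCl) consumed by the sample = 0.01387 - 0.006027 = 0.007841 mol.
n(KOH) = 0.007841 / 1 = 0.007841 mol.
mass KOH = 0.007841 x 56.11 = 0.4400 g, so %KOH = 0.4400/0.5924 x 100 = 74.3%.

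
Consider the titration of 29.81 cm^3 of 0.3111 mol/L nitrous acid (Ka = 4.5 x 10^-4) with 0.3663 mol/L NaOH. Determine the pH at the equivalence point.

n(HNO2) = 0.3111 x 0.02981 = 0.009274 mol; V(NaOH) at equivalence = 0.009274/0.3663 = 0.02532 L.
At equivalence all the acid is converted to NO2-; total volume = 0.02981 + 0.02532 = 0.05513 L, so [NO2-] = 0.009274/0.05513 = 0.1682 M.
Kb = Kw/Ka = 1.0e-14 / 4.5 x 10^-4 = 2.22e-11.
[OH^-] = sqrt(Kb x [NO2-]) = sqrt(2.22e-11 x 0.1682) = 1.93e-6 M.
pOH = 5.71, so pH = 14.00 - 5.71 = 8.29.

8.29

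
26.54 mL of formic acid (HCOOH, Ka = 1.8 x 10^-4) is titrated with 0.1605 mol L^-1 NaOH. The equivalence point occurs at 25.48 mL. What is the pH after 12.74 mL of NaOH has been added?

12.74 mL is exactly half the equivalence volume (25.48/2), i.e. the half-equivalence point.
There, n(HA) = n(A^-), so pH = pKa = -log(1.8 x 10^-4) = 3.74.

3.74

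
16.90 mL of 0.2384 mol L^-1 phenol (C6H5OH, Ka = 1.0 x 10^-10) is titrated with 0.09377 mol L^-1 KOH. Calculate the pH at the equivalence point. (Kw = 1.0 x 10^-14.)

11.41

n(C6H5OH) = 0.2384 x 0.01690 = 0.004029 mol; V(KOH) at equivalence = 0.004029/0.09377 = 0.04297 L.
At equivalence all the acid is converted to C6H5O-; total volume = 0.01690 + 0.04297 = 0.05987 L, so [C6H5O-] = 0.004029/0.05987 = 0.06730 M.
Kb = Kw/Ka = 1.0e-14 / 1.0 x 10^-10 = 0.000100.
[OH^-] = sqrt(Kb x [C6H5O-]) = sqrt(0.000100 x 0.06730) = 0.00259 M.
pOH = 2.59, so pH = 14.00 - 2.59 = 11.41.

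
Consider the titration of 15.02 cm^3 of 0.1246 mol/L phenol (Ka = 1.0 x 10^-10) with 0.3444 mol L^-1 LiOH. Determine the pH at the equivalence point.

11.48

n(C6H5OH) = 0.1246 x 0.01502 = 0.001871 mol; V(LiOH) at equivalence = 0.001871/0.3444 = 0.005434 L.
At equivalence all the acid is converted to C6H5O-; total volume = 0.01502 + 0.005434 = 0.02045 L, so [C6H5O-] = 0.001871/0.02045 = 0.09150 M.
Kb = Kw/Ka = 1.0e-14 / 1.0 x 10^-10 = 0.000100.
[OH^-] = sqrt(Kb x [C6H5O-]) = sqrt(0.000100 x 0.09150) = 0.00302 M.
pOH = 2.52, so pH = 14.00 - 2.52 = 11.48.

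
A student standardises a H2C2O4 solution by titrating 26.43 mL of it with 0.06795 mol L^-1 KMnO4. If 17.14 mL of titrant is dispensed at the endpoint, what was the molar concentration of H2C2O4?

n(KMnO4) = 0.06795 x 0.01714 = 0.001165 mol.
From the balanced equation, 2 mol KMnO4 reacts with 5 mol H2C2O4, so n(H2C2O4) = 0.001165 x 5/2 = 0.002912 mol.
[H2C2O4] = 0.002912 / 0.02643 L = 0.110 M.

0.110 M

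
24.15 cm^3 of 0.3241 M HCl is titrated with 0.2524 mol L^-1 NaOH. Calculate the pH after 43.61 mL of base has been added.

n(acid) = 0.3241 x 0.02415 = 0.007827 mol; n(NaOH) added = 0.2524 x 0.04361 = 0.01101 mol.
Base is in excess by 0.01101 - 0.007827 = 0.003180 mol in a total volume of 0.06776 L.
[OH^-] = 0.003180/0.06776 = 0.04693 M, so pOH = 1.33 and pH = 14.00 - 1.33 = 12.67.

12.67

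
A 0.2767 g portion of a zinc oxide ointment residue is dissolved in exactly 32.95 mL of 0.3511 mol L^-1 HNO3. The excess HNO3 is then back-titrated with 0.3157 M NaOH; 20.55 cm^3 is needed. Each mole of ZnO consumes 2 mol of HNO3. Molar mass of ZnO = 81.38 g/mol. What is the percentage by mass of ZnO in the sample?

74.7%

Total n(HNO3) added = 0.3511 x 0.03295 = 0.01157 mol.
n(NaOH) used = 0.3157 x 0.02055 = 0.006488 mol, which equals the excess n(HNO3).
So n(HNO3) consumed by the sample = 0.01157 - 0.006488 = 0.005081 mol.
n(ZnO) = 0.005081 / 2 = 0.002541 mol.
mass ZnO = 0.002541 x 81.38 = 0.2068 g, so %ZnO = 0.2068/0.2767 x 100 = 74.7%.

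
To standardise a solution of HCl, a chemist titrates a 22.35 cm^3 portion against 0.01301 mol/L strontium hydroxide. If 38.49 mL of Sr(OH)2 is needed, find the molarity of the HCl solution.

n(Sr(OH)2) delivered = 0.01301 x 0.03849 = 0.0005008 mol.
The reaction is 2 HCl + 1 Sr(OH)2, so n(HCl) = 0.0005008 x 2/1 = 0.001002 mol.
[HCl] = 0.001002 mol / 0.02235 L = 0.0448 M.

0.0448 M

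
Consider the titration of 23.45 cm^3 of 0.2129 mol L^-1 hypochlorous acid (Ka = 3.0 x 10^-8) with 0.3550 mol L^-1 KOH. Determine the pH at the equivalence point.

10.32

n(HClO) = 0.2129 x 0.02345 = 0.004993 mol; V(KOH) at equivalence = 0.004993/0.3550 = 0.01406 L.
At equivalence all the acid is converted to ClO-; total volume = 0.02345 + 0.01406 = 0.03751 L, so [ClO-] = 0.004993/0.03751 = 0.1331 M.
Kb = Kw/Ka = 1.0e-14 / 3.0 x 10^-8 = 3.33e-7.
[OH^-] = sqrt(Kb x [ClO-]) = sqrt(3.33e-7 x 0.1331) = 0.000211 M.
pOH = 3.68, so pH = 14.00 - 3.68 = 10.32.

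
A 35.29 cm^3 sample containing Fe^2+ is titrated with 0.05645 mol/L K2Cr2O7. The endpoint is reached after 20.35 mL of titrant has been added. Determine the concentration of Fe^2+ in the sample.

n(K2Cr2O7) = 0.05645 x 0.02035 = 0.001149 mol.
From the balanced equation, 1 mol K2Cr2O7 reacts with 6 mol Fe^2+, so n(Fe^2+) = 0.001149 x 6/1 = 0.006893 mol.
[Fe^2+] = 0.006893 / 0.03529 L = 0.195 M.

0.195 M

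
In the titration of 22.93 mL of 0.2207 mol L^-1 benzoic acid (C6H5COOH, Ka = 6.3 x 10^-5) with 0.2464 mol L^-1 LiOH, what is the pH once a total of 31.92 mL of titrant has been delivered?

12.71

n(acid) = 0.2207 x 0.02293 = 0.005061 mol; n(LiOH) added = 0.2464 x 0.03192 = 0.007865 mol.
Base is in excess by 0.007865 - 0.005061 = 0.002804 mol in a total volume of 0.05485 L.
[OH^-] = 0.002804/0.05485 = 0.05113 M, so pOH = 1.29 and pH = 14.00 - 1.29 = 12.71.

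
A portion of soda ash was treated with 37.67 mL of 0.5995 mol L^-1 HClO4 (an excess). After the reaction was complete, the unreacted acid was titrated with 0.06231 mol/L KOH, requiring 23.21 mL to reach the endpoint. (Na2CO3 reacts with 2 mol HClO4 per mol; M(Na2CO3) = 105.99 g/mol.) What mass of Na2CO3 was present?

1.12 g

Total n(HClO4) added = 0.5995 x 0.03767 = 0.02258 mol.
n(KOH) used = 0.06231 x 0.02321 = 0.001446 mol, which equals the excess n(HClO4).
So n(HClO4) consumed by the sample = 0.02258 - 0.001446 = 0.02114 mol.
n(Na2CO3) = 0.02114 / 2 = 0.01057 mol.
mass = 0.01057 mol x 105.99 g/mol = 1.12 g.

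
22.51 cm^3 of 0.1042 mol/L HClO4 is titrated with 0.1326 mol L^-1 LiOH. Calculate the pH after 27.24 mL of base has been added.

12.41

n(acid) = 0.1042 x 0.02251 = 0.002346 mol; n(LiOH) added = 0.1326 x 0.02724 = 0.003612 mol.
Base is in excess by 0.003612 - 0.002346 = 0.001266 mol in a total volume of 0.04975 L.
[OH^-] = 0.001266/0.04975 = 0.02546 M, so pOH = 1.59 and pH = 14.00 - 1.59 = 12.41.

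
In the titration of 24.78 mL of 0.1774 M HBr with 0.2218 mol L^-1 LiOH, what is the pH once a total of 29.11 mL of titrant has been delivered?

12.58

n(acid) = 0.1774 x 0.02478 = 0.004396 mol; n(LiOH) added = 0.2218 x 0.02911 = 0.006457 mol.
Base is in excess by 0.006457 - 0.004396 = 0.002061 mol in a total volume of 0.05389 L.
[OH^-] = 0.002061/0.05389 = 0.03824 M, so pOH = 1.42 and pH = 14.00 - 1.42 = 12.58.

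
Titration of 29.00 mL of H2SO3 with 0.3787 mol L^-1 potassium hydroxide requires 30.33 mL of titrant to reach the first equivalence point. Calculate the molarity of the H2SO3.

0.396 M

n(KOH) = 0.3787 x 0.03033 = 0.01149 mol.
At the first equivalence point, 1 mol OH^- react per mol H2SO3, so n(H2SO3) = 0.01149 / 1 = 0.01149 mol.
[H2SO3] = 0.01149 / 0.02900 L = 0.396 M.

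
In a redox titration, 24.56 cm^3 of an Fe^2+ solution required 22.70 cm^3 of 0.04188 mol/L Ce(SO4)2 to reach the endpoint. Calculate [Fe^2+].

n(Ce(SO4)2) = 0.04188 x 0.02270 = 0.0009507 mol.
From the balanced equation, 1 mol Ce(SO4)2 reacts with 1 mol Fe^2+, so n(Fe^2+) = 0.0009507 x 1/1 = 0.0009507 mol.
[Fe^2+] = 0.0009507 / 0.02456 L = 0.0387 M.

0.0387 M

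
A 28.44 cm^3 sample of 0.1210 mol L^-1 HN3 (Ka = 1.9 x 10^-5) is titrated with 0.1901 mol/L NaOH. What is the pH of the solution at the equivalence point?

n(HN3) = 0.1210 x 0.02844 = 0.003441 mol; V(NaOH) at equivalence = 0.003441/0.1901 = 0.01810 L.
At equivalence all the acid is converted to N3-; total volume = 0.02844 + 0.01810 = 0.04654 L, so [N3-] = 0.003441/0.04654 = 0.07394 M.
Kb = Kw/Ka = 1.0e-14 / 1.9 x 10^-5 = 5.26e-10.
[OH^-] = sqrt(Kb x [N3-]) = sqrt(5.26e-10 x 0.07394) = 6.24e-6 M.
pOH = 5.20, so pH = 14.00 - 5.20 = 8.80.

8.80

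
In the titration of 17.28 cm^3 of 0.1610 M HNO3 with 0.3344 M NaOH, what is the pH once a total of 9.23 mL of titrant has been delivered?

n(acid) = 0.1610 x 0.01728 = 0.002782 mol; n(NaOH) added = 0.3344 x 0.009230 = 0.003087 mol.
Base is in excess by 0.003087 - 0.002782 = 0.0003044 mol in a total volume of 0.02651 L.
[OH^-] = 0.0003044/0.02651 = 0.01148 M, so pOH = 1.94 and pH = 14.00 - 1.94 = 12.06.

12.06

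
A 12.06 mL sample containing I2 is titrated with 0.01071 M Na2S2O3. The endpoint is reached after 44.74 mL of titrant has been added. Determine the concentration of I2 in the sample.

n(Na2S2O3) = 0.01071 x 0.04474 = 0.0004792 mol.
From the balanced equation, 2 mol Na2S2O3 reacts with 1 mol I2, so n(I2) = 0.0004792 x 1/2 = 0.0002396 mol.
[I2] = 0.0002396 / 0.01206 L = 0.0199 M.

0.0199 M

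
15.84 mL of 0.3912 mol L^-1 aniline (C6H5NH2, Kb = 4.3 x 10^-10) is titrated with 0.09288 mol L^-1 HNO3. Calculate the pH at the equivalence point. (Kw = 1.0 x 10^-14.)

n(C6H5NH2) = 0.3912 x 0.01584 = 0.006197 mol; V(HNO3) at equivalence = 0.006197/0.09288 = 0.06672 L.
At equivalence the base is fully converted to C6H5NH3+; total volume = 0.08256 L, so [C6H5NH3+] = 0.006197/0.08256 = 0.07506 M.
Ka(C6H5NH3+) = Kw/Kb = 1.0e-14 / 4.3 x 10^-10 = 2.33e-5.
[H^+] = sqrt(Ka x [C6H5NH3+]) = sqrt(2.33e-5 x 0.07506) = 0.00132 M.
pH = -log(0.00132) = 2.88.

2.88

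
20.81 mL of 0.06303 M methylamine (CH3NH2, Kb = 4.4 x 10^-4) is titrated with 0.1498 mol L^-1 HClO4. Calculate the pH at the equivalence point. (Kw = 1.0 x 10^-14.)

6.00

n(CH3NH2) = 0.06303 x 0.02081 = 0.001312 mol; V(HClO4) at equivalence = 0.001312/0.1498 = 0.008756 L.
At equivalence the base is fully converted to CH3NH3+; total volume = 0.02957 L, so [CH3NH3+] = 0.001312/0.02957 = 0.04436 M.
Ka(CH3NH3+) = Kw/Kb = 1.0e-14 / 4.4 x 10^-4 = 2.27e-11.
[H^+] = sqrt(Ka x [CH3NH3+]) = sqrt(2.27e-11 x 0.04436) = 1.00e-6 M.
pH = -log(1.00e-6) = 6.00.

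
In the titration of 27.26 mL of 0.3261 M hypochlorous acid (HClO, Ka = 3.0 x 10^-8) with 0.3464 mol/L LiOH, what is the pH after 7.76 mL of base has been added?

Initial n(HClO) = 0.3261 x 0.02726 = 0.008889 mol.
n(LiOH) added = 0.3464 x 0.007760 = 0.002688 mol, converting that many moles of HClO to ClO-.
Remaining n(HClO) = 0.006201 mol; n(ClO-) = 0.002688 mol.
By Henderson-Hasselbalch, pH = pKa + log([A^-]/[HA]) = 7.52 + log(0.002688/0.006201) = 7.52 + (-0.36) = 7.16.

7.16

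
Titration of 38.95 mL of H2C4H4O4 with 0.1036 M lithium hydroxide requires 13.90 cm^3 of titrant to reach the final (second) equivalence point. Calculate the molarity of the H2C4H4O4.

n(LiOH) = 0.1036 x 0.01390 = 0.001440 mol.
At the final (second) equivalence point, 2 mol OH^- react per mol H2C4H4O4, so n(H2C4H4O4) = 0.001440 / 2 = 0.0007200 mol.
[H2C4H4O4] = 0.0007200 / 0.03895 L = 0.0185 M.

0.0185 M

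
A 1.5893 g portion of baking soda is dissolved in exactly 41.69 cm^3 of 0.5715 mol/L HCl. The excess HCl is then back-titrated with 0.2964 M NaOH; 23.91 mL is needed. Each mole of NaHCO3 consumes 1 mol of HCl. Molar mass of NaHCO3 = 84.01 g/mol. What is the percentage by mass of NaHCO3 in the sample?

Total n(HCl) added = 0.5715 x 0.04169 = 0.02383 mol.
n(NaOH) used = 0.2964 x 0.02391 = 0.007087 mol, which equals the excess n(HCl).
So n(HCl) consumed by the sample = 0.02383 - 0.007087 = 0.01674 mol.
n(NaHCO3) = 0.01674 / 1 = 0.01674 mol.
mass NaHCO3 = 0.01674 x 84.01 = 1.406 g, so %NaHCO3 = 1.406/1.5893 x 100 = 88.5%.

88.5%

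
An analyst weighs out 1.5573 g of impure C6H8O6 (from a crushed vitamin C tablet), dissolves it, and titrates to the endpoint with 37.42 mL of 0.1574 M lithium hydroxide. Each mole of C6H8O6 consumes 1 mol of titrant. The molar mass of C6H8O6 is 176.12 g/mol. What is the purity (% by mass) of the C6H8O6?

66.6%

n(LiOH) = 0.1574 x 0.03742 = 0.005890 mol.
n(C6H8O6) = 0.005890 / 1 = 0.005890 mol.
mass of C6H8O6 = 0.005890 x 176.12 = 1.037 g.
% purity = 1.037 / 1.5573 x 100 = 66.6%.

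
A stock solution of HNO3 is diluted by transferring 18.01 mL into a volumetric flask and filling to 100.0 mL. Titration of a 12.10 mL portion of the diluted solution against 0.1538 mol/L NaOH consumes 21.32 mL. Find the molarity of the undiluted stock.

n(NaOH) = 0.1538 x 0.02132 = 0.003279 mol.
n(HNO3) in the aliquot = 0.003279 mol.
[diluted HNO3] = 0.003279 / 0.01210 = 0.2710 M.
Dilution factor = 100.0/18.01 = 5.552, so [stock] = 0.2710 x 5.552 = 1.50 M.

1.50 M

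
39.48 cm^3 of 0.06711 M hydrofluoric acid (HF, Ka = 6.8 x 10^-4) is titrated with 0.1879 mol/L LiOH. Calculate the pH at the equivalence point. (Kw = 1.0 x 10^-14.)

7.93

n(HF) = 0.06711 x 0.03948 = 0.002650 mol; V(LiOH) at equivalence = 0.002650/0.1879 = 0.01410 L.
At equivalence all the acid is converted to F-; total volume = 0.03948 + 0.01410 = 0.05358 L, so [F-] = 0.002650/0.05358 = 0.04945 M.
Kb = Kw/Ka = 1.0e-14 / 6.8 x 10^-4 = 1.47e-11.
[OH^-] = sqrt(Kb x [F-]) = sqrt(1.47e-11 x 0.04945) = 8.53e-7 M.
pOH = 6.07, so pH = 14.00 - 6.07 = 7.93.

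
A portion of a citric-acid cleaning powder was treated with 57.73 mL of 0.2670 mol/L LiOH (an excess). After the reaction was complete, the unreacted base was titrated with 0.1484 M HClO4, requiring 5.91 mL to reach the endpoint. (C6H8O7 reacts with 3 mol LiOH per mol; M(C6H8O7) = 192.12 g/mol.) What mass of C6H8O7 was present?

Total n(LiOH) added = 0.2670 x 0.05773 = 0.01541 mol.
n(HClO4) used = 0.1484 x 0.005910 = 0.0008770 mol, which equals the excess n(LiOH).
So n(LiOH) consumed by the sample = 0.01541 - 0.0008770 = 0.01454 mol.
n(C6H8O7) = 0.01454 / 3 = 0.004846 mol.
mass = 0.004846 mol x 192.12 g/mol = 0.931 g.

0.931 g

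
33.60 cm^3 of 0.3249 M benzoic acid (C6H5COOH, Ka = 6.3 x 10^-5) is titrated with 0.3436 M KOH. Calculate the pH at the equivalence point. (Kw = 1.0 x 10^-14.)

8.71

n(C6H5COOH) = 0.3249 x 0.03360 = 0.01092 mol; V(KOH) at equivalence = 0.01092/0.3436 = 0.03177 L.
At equivalence all the acid is converted to C6H5COO-; total volume = 0.03360 + 0.03177 = 0.06537 L, so [C6H5COO-] = 0.01092/0.06537 = 0.1670 M.
Kb = Kw/Ka = 1.0e-14 / 6.3 x 10^-5 = 1.59e-10.
[OH^-] = sqrt(Kb x [C6H5COO-]) = sqrt(1.59e-10 x 0.1670) = 5.15e-6 M.
pOH = 5.29, so pH = 14.00 - 5.29 = 8.71.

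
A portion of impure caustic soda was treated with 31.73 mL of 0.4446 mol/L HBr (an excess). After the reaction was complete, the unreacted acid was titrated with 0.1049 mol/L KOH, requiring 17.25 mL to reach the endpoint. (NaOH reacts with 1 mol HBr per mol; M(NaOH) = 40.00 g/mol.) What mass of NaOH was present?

Total n(HBr) added = 0.4446 x 0.03173 = 0.01411 mol.
n(KOH) used = 0.1049 x 0.01725 = 0.001810 mol, which equals the excess n(HBr).
So n(HBr) consumed by the sample = 0.01411 - 0.001810 = 0.01230 mol.
n(NaOH) = 0.01230 / 1 = 0.01230 mol.
mass = 0.01230 mol x 40.00 g/mol = 0.492 g.

0.492 g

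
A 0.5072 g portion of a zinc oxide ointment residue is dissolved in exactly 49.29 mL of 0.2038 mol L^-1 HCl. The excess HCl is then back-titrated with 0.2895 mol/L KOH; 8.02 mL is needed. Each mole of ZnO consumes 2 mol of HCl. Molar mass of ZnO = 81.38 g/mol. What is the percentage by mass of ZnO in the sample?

62.0%

Total n(HCl) added = 0.2038 x 0.04929 = 0.01005 mol.
n(KOH) used = 0.2895 x 0.008020 = 0.002322 mol, which equals the excess n(HCl).
So n(HCl) consumed by the sample = 0.01005 - 0.002322 = 0.007724 mol.
n(ZnO) = 0.007724 / 2 = 0.003862 mol.
mass ZnO = 0.003862 x 81.38 = 0.3143 g, so %ZnO = 0.3143/0.5072 x 100 = 62.0%.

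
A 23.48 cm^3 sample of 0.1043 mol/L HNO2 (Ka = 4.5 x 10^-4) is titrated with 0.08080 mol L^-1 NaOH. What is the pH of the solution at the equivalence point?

8.00

n(HNO2) = 0.1043 x 0.02348 = 0.002449 mol; V(NaOH) at equivalence = 0.002449/0.08080 = 0.03031 L.
At equivalence all the acid is converted to NO2-; total volume = 0.02348 + 0.03031 = 0.05379 L, so [NO2-] = 0.002449/0.05379 = 0.04553 M.
Kb = Kw/Ka = 1.0e-14 / 4.5 x 10^-4 = 2.22e-11.
[OH^-] = sqrt(Kb x [NO2-]) = sqrt(2.22e-11 x 0.04553) = 1.01e-6 M.
pOH = 6.00, so pH = 14.00 - 6.00 = 8.00.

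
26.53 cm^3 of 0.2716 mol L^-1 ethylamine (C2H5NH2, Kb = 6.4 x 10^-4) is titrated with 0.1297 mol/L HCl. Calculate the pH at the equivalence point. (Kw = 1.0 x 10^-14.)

n(C2H5NH2) = 0.2716 x 0.02653 = 0.007206 mol; V(HCl) at equivalence = 0.007206/0.1297 = 0.05556 L.
At equivalence the base is fully converted to C2H5NH3+; total volume = 0.08209 L, so [C2H5NH3+] = 0.007206/0.08209 = 0.08778 M.
Ka(C2H5NH3+) = Kw/Kb = 1.0e-14 / 6.4 x 10^-4 = 1.56e-11.
[H^+] = sqrt(Ka x [C2H5NH3+]) = sqrt(1.56e-11 x 0.08778) = 1.17e-6 M.
pH = -log(1.17e-6) = 5.93.

5.93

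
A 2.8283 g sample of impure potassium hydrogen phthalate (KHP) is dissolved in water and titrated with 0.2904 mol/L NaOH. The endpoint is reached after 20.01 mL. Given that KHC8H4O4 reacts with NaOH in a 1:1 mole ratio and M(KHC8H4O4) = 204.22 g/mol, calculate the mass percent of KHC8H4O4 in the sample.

42.0%

n(NaOH) = 0.2904 x 0.02001 = 0.005811 mol.
n(KHC8H4O4) = 0.005811 / 1 = 0.005811 mol.
mass of KHC8H4O4 = 0.005811 x 204.22 = 1.187 g.
% purity = 1.187 / 2.8283 x 100 = 42.0%.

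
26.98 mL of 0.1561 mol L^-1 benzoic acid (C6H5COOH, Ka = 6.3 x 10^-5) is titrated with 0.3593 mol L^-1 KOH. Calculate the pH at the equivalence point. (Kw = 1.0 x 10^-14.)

8.62

n(C6H5COOH) = 0.1561 x 0.02698 = 0.004212 mol; V(KOH) at equivalence = 0.004212/0.3593 = 0.01172 L.
At equivalence all the acid is converted to C6H5COO-; total volume = 0.02698 + 0.01172 = 0.03870 L, so [C6H5COO-] = 0.004212/0.03870 = 0.1088 M.
Kb = Kw/Ka = 1.0e-14 / 6.3 x 10^-5 = 1.59e-10.
[OH^-] = sqrt(Kb x [C6H5COO-]) = sqrt(1.59e-10 x 0.1088) = 4.16e-6 M.
pOH = 5.38, so pH = 14.00 - 5.38 = 8.62.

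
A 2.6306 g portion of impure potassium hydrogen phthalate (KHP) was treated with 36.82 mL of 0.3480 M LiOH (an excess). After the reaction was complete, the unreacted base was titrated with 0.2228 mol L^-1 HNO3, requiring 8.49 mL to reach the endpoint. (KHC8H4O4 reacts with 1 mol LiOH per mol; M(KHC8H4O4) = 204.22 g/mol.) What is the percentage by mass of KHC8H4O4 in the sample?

Total n(LiOH) added = 0.3480 x 0.03682 = 0.01281 mol.
n(HNO3) used = 0.2228 x 0.008490 = 0.001892 mol, which equals the excess n(LiOH).
So n(LiOH) consumed by the sample = 0.01281 - 0.001892 = 0.01092 mol.
n(KHC8H4O4) = 0.01092 / 1 = 0.01092 mol.
mass KHC8H4O4 = 0.01092 x 204.22 = 2.230 g, so %KHC8H4O4 = 2.230/2.6306 x 100 = 84.8%.

84.8%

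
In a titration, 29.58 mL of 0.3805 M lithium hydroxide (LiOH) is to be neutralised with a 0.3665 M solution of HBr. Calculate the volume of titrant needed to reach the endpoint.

n(LiOH) = 0.3805 mol/L x 0.02958 L = 0.01126 mol.
At equivalence n(HBr) = n(LiOH) = 0.01126 mol.
V(HBr) = 0.01126 / 0.3665 = 0.03071 L = 30.7 mL.

30.7 mL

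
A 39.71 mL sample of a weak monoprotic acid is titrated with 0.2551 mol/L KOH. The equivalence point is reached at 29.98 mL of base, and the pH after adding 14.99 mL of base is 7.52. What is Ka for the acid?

14.99 mL is half of the equivalence volume, so this is the half-equivalence point where [HA] = [A^-].
At half-equivalence pH = pKa, so pKa = 7.52.
Ka = 10^(-7.52) = 3.0 x 10^-8.

3.0 x 10^-8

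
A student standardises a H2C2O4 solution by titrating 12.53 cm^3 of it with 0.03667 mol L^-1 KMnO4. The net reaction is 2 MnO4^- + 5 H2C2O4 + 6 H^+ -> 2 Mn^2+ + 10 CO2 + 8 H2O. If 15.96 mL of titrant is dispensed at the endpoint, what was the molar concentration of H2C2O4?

0.117 M

n(KMnO4) = 0.03667 x 0.01596 = 0.0005853 mol.
From the balanced equation, 2 mol KMnO4 reacts with 5 mol H2C2O4, so n(H2C2O4) = 0.0005853 x 5/2 = 0.001463 mol.
[H2C2O4] = 0.001463 / 0.01253 L = 0.117 M.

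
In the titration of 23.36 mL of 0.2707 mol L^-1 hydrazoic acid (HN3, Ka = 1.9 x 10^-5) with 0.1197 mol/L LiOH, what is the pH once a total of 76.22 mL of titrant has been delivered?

n(acid) = 0.2707 x 0.02336 = 0.006324 mol; n(LiOH) added = 0.1197 x 0.07622 = 0.009124 mol.
Base is in excess by 0.009124 - 0.006324 = 0.002800 mol in a total volume of 0.09958 L.
[OH^-] = 0.002800/0.09958 = 0.02812 M, so pOH = 1.55 and pH = 14.00 - 1.55 = 12.45.

12.45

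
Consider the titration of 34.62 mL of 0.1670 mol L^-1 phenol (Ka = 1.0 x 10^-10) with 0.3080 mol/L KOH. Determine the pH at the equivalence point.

11.52

n(C6H5OH) = 0.1670 x 0.03462 = 0.005782 mol; V(KOH) at equivalence = 0.005782/0.3080 = 0.01877 L.
At equivalence all the acid is converted to C6H5O-; total volume = 0.03462 + 0.01877 = 0.05339 L, so [C6H5O-] = 0.005782/0.05339 = 0.1083 M.
Kb = Kw/Ka = 1.0e-14 / 1.0 x 10^-10 = 0.000100.
[OH^-] = sqrt(Kb x [C6H5O-]) = sqrt(0.000100 x 0.1083) = 0.00329 M.
pOH = 2.48, so pH = 14.00 - 2.48 = 11.52.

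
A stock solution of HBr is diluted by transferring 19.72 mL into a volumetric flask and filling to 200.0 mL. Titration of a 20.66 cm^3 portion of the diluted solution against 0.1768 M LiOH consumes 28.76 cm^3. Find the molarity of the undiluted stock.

2.50 M

n(LiOH) = 0.1768 x 0.02876 = 0.005085 mol.
n(HBr) in the aliquot = 0.005085 mol.
[diluted HBr] = 0.005085 / 0.02066 = 0.2461 M.
Dilution factor = 200.0/19.72 = 10.14, so [stock] = 0.2461 x 10.14 = 2.50 M.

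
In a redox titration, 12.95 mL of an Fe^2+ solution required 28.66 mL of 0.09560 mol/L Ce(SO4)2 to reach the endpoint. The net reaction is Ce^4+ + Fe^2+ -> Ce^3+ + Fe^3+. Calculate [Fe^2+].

n(Ce(SO4)2) = 0.09560 x 0.02866 = 0.002740 mol.
From the balanced equation, 1 mol Ce(SO4)2 reacts with 1 mol Fe^2+, so n(Fe^2+) = 0.002740 x 1/1 = 0.002740 mol.
[Fe^2+] = 0.002740 / 0.01295 L = 0.212 M.

0.212 M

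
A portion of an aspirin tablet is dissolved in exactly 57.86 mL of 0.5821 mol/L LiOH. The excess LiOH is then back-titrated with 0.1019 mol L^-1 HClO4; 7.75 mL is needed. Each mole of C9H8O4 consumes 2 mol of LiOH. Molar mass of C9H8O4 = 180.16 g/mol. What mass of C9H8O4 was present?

Total n(LiOH) added = 0.5821 x 0.05786 = 0.03368 mol.
n(HClO4) used = 0.1019 x 0.007750 = 0.0007897 mol, which equals the excess n(LiOH).
So n(LiOH) consumed by the sample = 0.03368 - 0.0007897 = 0.03289 mol.
n(C9H8O4) = 0.03289 / 2 = 0.01645 mol.
mass = 0.01645 mol x 180.16 g/mol = 2.96 g.

2.96 g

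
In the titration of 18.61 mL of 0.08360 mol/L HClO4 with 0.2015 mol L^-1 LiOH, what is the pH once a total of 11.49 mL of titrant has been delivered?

12.40

n(acid) = 0.08360 x 0.01861 = 0.001556 mol; n(LiOH) added = 0.2015 x 0.01149 = 0.002315 mol.
Base is in excess by 0.002315 - 0.001556 = 0.0007594 mol in a total volume of 0.03010 L.
[OH^-] = 0.0007594/0.03010 = 0.02523 M, so pOH = 1.60 and pH = 14.00 - 1.60 = 12.40.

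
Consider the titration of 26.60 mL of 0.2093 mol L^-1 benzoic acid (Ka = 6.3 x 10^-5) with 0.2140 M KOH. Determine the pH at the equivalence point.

8.61

n(C6H5COOH) = 0.2093 x 0.02660 = 0.005567 mol; V(KOH) at equivalence = 0.005567/0.2140 = 0.02602 L.
At equivalence all the acid is converted to C6H5COO-; total volume = 0.02660 + 0.02602 = 0.05262 L, so [C6H5COO-] = 0.005567/0.05262 = 0.1058 M.
Kb = Kw/Ka = 1.0e-14 / 6.3 x 10^-5 = 1.59e-10.
[OH^-] = sqrt(Kb x [C6H5COO-]) = sqrt(1.59e-10 x 0.1058) = 4.10e-6 M.
pOH = 5.39, so pH = 14.00 - 5.39 = 8.61.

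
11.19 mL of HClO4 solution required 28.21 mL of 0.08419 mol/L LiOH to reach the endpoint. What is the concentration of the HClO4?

n(LiOH) delivered = 0.08419 x 0.02821 = 0.002375 mol.
For a 1:1 reaction, n(HClO4) = 0.002375 mol.
[HClO4] = 0.002375 mol / 0.01119 L = 0.212 M.

0.212 M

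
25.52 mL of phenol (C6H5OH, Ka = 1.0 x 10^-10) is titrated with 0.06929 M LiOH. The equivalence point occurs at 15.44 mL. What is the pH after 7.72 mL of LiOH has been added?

7.72 mL is exactly half the equivalence volume (15.44/2), i.e. the half-equivalence point.
There, n(HA) = n(A^-), so pH = pKa = -log(1.0 x 10^-10) = 10.00.

10.00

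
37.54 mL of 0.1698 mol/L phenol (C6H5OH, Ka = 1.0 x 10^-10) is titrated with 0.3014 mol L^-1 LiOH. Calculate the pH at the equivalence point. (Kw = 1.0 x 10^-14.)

n(C6H5OH) = 0.1698 x 0.03754 = 0.006374 mol; V(LiOH) at equivalence = 0.006374/0.3014 = 0.02115 L.
At equivalence all the acid is converted to C6H5O-; total volume = 0.03754 + 0.02115 = 0.05869 L, so [C6H5O-] = 0.006374/0.05869 = 0.1086 M.
Kb = Kw/Ka = 1.0e-14 / 1.0 x 10^-10 = 0.000100.
[OH^-] = sqrt(Kb x [C6H5O-]) = sqrt(0.000100 x 0.1086) = 0.00330 M.
pOH = 2.48, so pH = 14.00 - 2.48 = 11.52.

11.52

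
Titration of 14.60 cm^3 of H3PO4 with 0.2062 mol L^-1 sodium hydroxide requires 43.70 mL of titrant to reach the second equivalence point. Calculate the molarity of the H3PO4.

n(NaOH) = 0.2062 x 0.04370 = 0.009011 mol.
At the second equivalence point, 2 mol OH^- react per mol H3PO4, so n(H3PO4) = 0.009011 / 2 = 0.004505 mol.
[H3PO4] = 0.004505 / 0.01460 L = 0.309 M.

0.309 M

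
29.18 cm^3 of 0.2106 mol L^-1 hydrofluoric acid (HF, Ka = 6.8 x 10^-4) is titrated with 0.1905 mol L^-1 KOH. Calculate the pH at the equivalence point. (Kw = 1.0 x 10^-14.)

8.08

n(HF) = 0.2106 x 0.02918 = 0.006145 mol; V(KOH) at equivalence = 0.006145/0.1905 = 0.03226 L.
At equivalence all the acid is converted to F-; total volume = 0.02918 + 0.03226 = 0.06144 L, so [F-] = 0.006145/0.06144 = 0.1000 M.
Kb = Kw/Ka = 1.0e-14 / 6.8 x 10^-4 = 1.47e-11.
[OH^-] = sqrt(Kb x [F-]) = sqrt(1.47e-11 x 0.1000) = 1.21e-6 M.
pOH = 5.92, so pH = 14.00 - 5.92 = 8.08.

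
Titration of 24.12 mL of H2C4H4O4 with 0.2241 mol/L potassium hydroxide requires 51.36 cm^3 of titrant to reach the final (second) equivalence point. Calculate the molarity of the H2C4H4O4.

n(KOH) = 0.2241 x 0.05136 = 0.01151 mol.
At the final (second) equivalence point, 2 mol OH^- react per mol H2C4H4O4, so n(H2C4H4O4) = 0.01151 / 2 = 0.005755 mol.
[H2C4H4O4] = 0.005755 / 0.02412 L = 0.239 M.

0.239 M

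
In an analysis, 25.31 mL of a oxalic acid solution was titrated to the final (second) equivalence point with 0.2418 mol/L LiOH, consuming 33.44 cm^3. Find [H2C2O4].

n(LiOH) = 0.2418 x 0.03344 = 0.008086 mol.
At the final (second) equivalence point, 2 mol OH^- react per mol H2C2O4, so n(H2C2O4) = 0.008086 / 2 = 0.004043 mol.
[H2C2O4] = 0.004043 / 0.02531 L = 0.160 M.

0.160 M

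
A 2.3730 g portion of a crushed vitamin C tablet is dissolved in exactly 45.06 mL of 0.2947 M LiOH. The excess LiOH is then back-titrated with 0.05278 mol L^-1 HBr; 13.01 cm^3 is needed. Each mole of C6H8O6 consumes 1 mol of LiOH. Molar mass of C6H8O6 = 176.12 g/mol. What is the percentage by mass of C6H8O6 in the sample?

93.5%

Total n(LiOH) added = 0.2947 x 0.04506 = 0.01328 mol.
n(HBr) used = 0.05278 x 0.01301 = 0.0006867 mol, which equals the excess n(LiOH).
So n(LiOH) consumed by the sample = 0.01328 - 0.0006867 = 0.01259 mol.
n(C6H8O6) = 0.01259 / 1 = 0.01259 mol.
mass C6H8O6 = 0.01259 x 176.12 = 2.218 g, so %C6H8O6 = 2.218/2.3730 x 100 = 93.5%.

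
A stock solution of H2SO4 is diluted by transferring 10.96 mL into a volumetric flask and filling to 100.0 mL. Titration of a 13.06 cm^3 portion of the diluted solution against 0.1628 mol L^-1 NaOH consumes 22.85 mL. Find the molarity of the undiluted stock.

n(NaOH) = 0.1628 x 0.02285 = 0.003720 mol.
n(H2SO4) in the aliquot = 0.003720 x 1/2 = 0.001860 mol.
[diluted H2SO4] = 0.001860 / 0.01306 = 0.1424 M.
Dilution factor = 100.0/10.96 = 9.124, so [stock] = 0.1424 x 9.124 = 1.30 M.

1.30 M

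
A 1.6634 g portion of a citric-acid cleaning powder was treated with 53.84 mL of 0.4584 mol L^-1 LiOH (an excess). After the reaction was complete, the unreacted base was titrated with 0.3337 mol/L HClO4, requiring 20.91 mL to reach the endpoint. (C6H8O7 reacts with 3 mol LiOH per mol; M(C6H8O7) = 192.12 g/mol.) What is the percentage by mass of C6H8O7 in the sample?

Total n(LiOH) added = 0.4584 x 0.05384 = 0.02468 mol.
n(HClO4) used = 0.3337 x 0.02091 = 0.006978 mol, which equals the excess n(LiOH).
So n(LiOH) consumed by the sample = 0.02468 - 0.006978 = 0.01770 mol.
n(C6H8O7) = 0.01770 / 3 = 0.005901 mol.
mass C6H8O7 = 0.005901 x 192.12 = 1.134 g, so %C6H8O7 = 1.134/1.6634 x 100 = 68.2%.

68.2%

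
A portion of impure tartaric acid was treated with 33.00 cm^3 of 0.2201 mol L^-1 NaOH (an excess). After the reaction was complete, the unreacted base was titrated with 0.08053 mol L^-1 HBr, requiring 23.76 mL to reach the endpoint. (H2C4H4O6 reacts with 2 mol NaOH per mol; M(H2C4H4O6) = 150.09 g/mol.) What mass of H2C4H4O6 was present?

Total n(NaOH) added = 0.2201 x 0.03300 = 0.007263 mol.
n(HBr) used = 0.08053 x 0.02376 = 0.001913 mol, which equals the excess n(NaOH).
So n(NaOH) consumed by the sample = 0.007263 - 0.001913 = 0.005350 mol.
n(H2C4H4O6) = 0.005350 / 2 = 0.002675 mol.
mass = 0.002675 mol x 150.09 g/mol = 0.401 g.

0.401 g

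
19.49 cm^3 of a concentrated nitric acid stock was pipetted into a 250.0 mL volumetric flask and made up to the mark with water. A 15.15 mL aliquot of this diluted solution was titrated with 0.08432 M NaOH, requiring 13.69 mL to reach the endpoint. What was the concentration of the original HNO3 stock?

n(NaOH) = 0.08432 x 0.01369 = 0.001154 mol.
n(HNO3) in the aliquot = 0.001154 mol.
[diluted HNO3] = 0.001154 / 0.01515 = 0.07619 M.
Dilution factor = 250.0/19.49 = 12.83, so [stock] = 0.07619 x 12.83 = 0.977 M.

0.977 M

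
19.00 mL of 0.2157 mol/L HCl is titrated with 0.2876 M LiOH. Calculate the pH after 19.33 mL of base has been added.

n(acid) = 0.2157 x 0.01900 = 0.004098 mol; n(LiOH) added = 0.2876 x 0.01933 = 0.005559 mol.
Base is in excess by 0.005559 - 0.004098 = 0.001461 mol in a total volume of 0.03833 L.
[OH^-] = 0.001461/0.03833 = 0.03812 M, so pOH = 1.42 and pH = 14.00 - 1.42 = 12.58.

12.58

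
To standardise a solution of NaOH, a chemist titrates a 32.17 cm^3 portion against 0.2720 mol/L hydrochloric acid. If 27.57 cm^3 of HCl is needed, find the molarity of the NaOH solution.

0.233 M

n(HCl) delivered = 0.2720 x 0.02757 = 0.007499 mol.
For a 1:1 reaction, n(NaOH) = 0.007499 mol.
[NaOH] = 0.007499 mol / 0.03217 L = 0.233 M.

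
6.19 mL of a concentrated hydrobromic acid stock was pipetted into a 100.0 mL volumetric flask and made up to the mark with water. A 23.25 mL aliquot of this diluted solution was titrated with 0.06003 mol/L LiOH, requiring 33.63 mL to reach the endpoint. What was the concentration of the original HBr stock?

n(LiOH) = 0.06003 x 0.03363 = 0.002019 mol.
n(HBr) in the aliquot = 0.002019 mol.
[diluted HBr] = 0.002019 / 0.02325 = 0.08683 M.
Dilution factor = 100.0/6.190 = 16.16, so [stock] = 0.08683 x 16.16 = 1.40 M.

1.40 M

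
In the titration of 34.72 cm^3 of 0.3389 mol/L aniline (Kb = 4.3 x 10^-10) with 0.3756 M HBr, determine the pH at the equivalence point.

2.69

n(C6H5NH2) = 0.3389 x 0.03472 = 0.01177 mol; V(HBr) at equivalence = 0.01177/0.3756 = 0.03133 L.
At equivalence the base is fully converted to C6H5NH3+; total volume = 0.06605 L, so [C6H5NH3+] = 0.01177/0.06605 = 0.1782 M.
Ka(C6H5NH3+) = Kw/Kb = 1.0e-14 / 4.3 x 10^-10 = 2.33e-5.
[H^+] = sqrt(Ka x [C6H5NH3+]) = sqrt(2.33e-5 x 0.1782) = 0.00204 M.
pH = -log(0.00204) = 2.69.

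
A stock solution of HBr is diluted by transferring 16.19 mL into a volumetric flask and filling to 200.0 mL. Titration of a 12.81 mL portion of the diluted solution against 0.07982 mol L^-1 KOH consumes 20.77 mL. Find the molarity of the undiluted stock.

n(KOH) = 0.07982 x 0.02077 = 0.001658 mol.
n(HBr) in the aliquot = 0.001658 mol.
[diluted HBr] = 0.001658 / 0.01281 = 0.1294 M.
Dilution factor = 200.0/16.19 = 12.35, so [stock] = 0.1294 x 12.35 = 1.60 M.

1.60 M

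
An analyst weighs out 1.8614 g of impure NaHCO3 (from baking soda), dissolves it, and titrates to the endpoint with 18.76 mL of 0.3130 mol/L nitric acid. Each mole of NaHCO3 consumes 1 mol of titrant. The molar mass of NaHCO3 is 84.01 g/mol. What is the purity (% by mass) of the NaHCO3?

26.5%

n(HNO3) = 0.3130 x 0.01876 = 0.005872 mol.
n(NaHCO3) = 0.005872 / 1 = 0.005872 mol.
mass of NaHCO3 = 0.005872 x 84.01 = 0.4933 g.
% purity = 0.4933 / 1.8614 x 100 = 26.5%.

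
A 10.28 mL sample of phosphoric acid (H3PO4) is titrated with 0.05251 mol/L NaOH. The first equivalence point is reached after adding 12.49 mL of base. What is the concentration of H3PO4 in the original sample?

0.0638 M

n(NaOH) = 0.05251 x 0.01249 = 0.0006558 mol.
At the first equivalence point, 1 mol OH^- react per mol H3PO4, so n(H3PO4) = 0.0006558 / 1 = 0.0006558 mol.
[H3PO4] = 0.0006558 / 0.01028 L = 0.0638 M.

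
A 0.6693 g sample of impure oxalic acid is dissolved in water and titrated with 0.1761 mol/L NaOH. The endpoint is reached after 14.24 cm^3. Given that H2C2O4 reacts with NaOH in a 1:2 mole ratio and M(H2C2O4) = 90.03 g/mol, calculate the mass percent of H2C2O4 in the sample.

n(NaOH) = 0.1761 x 0.01424 = 0.002508 mol.
n(H2C2O4) = 0.002508 / 2 = 0.001254 mol.
mass of H2C2O4 = 0.001254 x 90.03 = 0.1129 g.
% purity = 0.1129 / 0.6693 x 100 = 16.9%.

16.9%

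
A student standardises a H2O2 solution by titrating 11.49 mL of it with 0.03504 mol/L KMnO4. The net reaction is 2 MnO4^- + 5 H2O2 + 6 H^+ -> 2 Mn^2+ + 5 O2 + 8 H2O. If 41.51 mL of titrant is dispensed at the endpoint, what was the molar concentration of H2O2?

n(KMnO4) = 0.03504 x 0.04151 = 0.001455 mol.
From the balanced equation, 2 mol KMnO4 reacts with 5 mol H2O2, so n(H2O2) = 0.001455 x 5/2 = 0.003636 mol.
[H2O2] = 0.003636 / 0.01149 L = 0.316 M.

0.316 M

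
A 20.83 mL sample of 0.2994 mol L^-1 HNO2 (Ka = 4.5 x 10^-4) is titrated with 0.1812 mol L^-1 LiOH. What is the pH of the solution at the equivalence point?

8.20

n(HNO2) = 0.2994 x 0.02083 = 0.006237 mol; V(LiOH) at equivalence = 0.006237/0.1812 = 0.03442 L.
At equivalence all the acid is converted to NO2-; total volume = 0.02083 + 0.03442 = 0.05525 L, so [NO2-] = 0.006237/0.05525 = 0.1129 M.
Kb = Kw/Ka = 1.0e-14 / 4.5 x 10^-4 = 2.22e-11.
[OH^-] = sqrt(Kb x [NO2-]) = sqrt(2.22e-11 x 0.1129) = 1.58e-6 M.
pOH = 5.80, so pH = 14.00 - 5.80 = 8.20.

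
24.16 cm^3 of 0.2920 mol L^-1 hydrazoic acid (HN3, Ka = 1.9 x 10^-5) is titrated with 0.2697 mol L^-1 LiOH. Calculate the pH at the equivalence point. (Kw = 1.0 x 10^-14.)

8.93

n(HN3) = 0.2920 x 0.02416 = 0.007055 mol; V(LiOH) at equivalence = 0.007055/0.2697 = 0.02616 L.
At equivalence all the acid is converted to N3-; total volume = 0.02416 + 0.02616 = 0.05032 L, so [N3-] = 0.007055/0.05032 = 0.1402 M.
Kb = Kw/Ka = 1.0e-14 / 1.9 x 10^-5 = 5.26e-10.
[OH^-] = sqrt(Kb x [N3-]) = sqrt(5.26e-10 x 0.1402) = 8.59e-6 M.
pOH = 5.07, so pH = 14.00 - 5.07 = 8.93.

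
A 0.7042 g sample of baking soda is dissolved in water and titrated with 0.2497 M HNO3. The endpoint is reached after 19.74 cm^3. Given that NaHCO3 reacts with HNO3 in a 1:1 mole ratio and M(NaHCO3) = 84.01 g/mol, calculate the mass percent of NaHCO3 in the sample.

58.8%

n(HNO3) = 0.2497 x 0.01974 = 0.004929 mol.
n(NaHCO3) = 0.004929 / 1 = 0.004929 mol.
mass of NaHCO3 = 0.004929 x 84.01 = 0.4141 g.
% purity = 0.4141 / 0.7042 x 100 = 58.8%.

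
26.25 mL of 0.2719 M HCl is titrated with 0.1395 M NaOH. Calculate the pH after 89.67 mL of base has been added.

12.67

n(acid) = 0.2719 x 0.02625 = 0.007137 mol; n(NaOH) added = 0.1395 x 0.08967 = 0.01251 mol.
Base is in excess by 0.01251 - 0.007137 = 0.005372 mol in a total volume of 0.1159 L.
[OH^-] = 0.005372/0.1159 = 0.04634 M, so pOH = 1.33 and pH = 14.00 - 1.33 = 12.67.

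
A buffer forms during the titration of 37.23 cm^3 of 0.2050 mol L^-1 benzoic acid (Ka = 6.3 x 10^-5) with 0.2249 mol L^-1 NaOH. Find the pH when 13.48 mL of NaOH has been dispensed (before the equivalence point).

Initial n(C6H5COOH) = 0.2050 x 0.03723 = 0.007632 mol.
n(NaOH) added = 0.2249 x 0.01348 = 0.003032 mol, converting that many moles of C6H5COOH to C6H5COO-.
Remaining n(C6H5COOH) = 0.004600 mol; n(C6H5COO-) = 0.003032 mol.
By Henderson-Hasselbalch, pH = pKa + log([A^-]/[HA]) = 4.20 + log(0.003032/0.004600) = 4.20 + (-0.18) = 4.02.

4.02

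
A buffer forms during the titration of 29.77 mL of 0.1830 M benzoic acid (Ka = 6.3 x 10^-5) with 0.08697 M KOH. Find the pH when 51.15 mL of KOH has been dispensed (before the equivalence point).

Initial n(C6H5COOH) = 0.1830 x 0.02977 = 0.005448 mol.
n(KOH) added = 0.08697 x 0.05115 = 0.004449 mol, converting that many moles of C6H5COOH to C6H5COO-.
Remaining n(C6H5COOH) = 0.0009994 mol; n(C6H5COO-) = 0.004449 mol.
By Henderson-Hasselbalch, pH = pKa + log([A^-]/[HA]) = 4.20 + log(0.004449/0.0009994) = 4.20 + (+0.65) = 4.85.

4.85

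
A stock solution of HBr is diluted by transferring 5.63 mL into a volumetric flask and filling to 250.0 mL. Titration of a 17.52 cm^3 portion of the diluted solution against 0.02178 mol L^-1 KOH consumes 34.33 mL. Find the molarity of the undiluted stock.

n(KOH) = 0.02178 x 0.03433 = 0.0007477 mol.
n(HBr) in the aliquot = 0.0007477 mol.
[diluted HBr] = 0.0007477 / 0.01752 = 0.04268 M.
Dilution factor = 250.0/5.630 = 44.40, so [stock] = 0.04268 x 44.40 = 1.90 M.

1.90 M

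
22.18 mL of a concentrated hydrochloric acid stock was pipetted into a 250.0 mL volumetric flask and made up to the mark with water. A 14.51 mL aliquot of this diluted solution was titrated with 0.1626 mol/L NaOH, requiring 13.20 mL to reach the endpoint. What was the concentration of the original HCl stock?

n(NaOH) = 0.1626 x 0.01320 = 0.002146 mol.
n(HCl) in the aliquot = 0.002146 mol.
[diluted HCl] = 0.002146 / 0.01451 = 0.1479 M.
Dilution factor = 250.0/22.18 = 11.27, so [stock] = 0.1479 x 11.27 = 1.67 M.

1.67 M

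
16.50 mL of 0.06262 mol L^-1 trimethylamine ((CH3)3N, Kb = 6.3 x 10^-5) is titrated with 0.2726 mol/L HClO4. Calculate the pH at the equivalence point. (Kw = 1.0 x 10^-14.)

5.55

n((CH3)3N) = 0.06262 x 0.01650 = 0.001033 mol; V(HClO4) at equivalence = 0.001033/0.2726 = 0.003790 L.
At equivalence the base is fully converted to (CH3)3NH+; total volume = 0.02029 L, so [(CH3)3NH+] = 0.001033/0.02029 = 0.05092 M.
Ka((CH3)3NH+) = Kw/Kb = 1.0e-14 / 6.3 x 10^-5 = 1.59e-10.
[H^+] = sqrt(Ka x [(CH3)3NH+]) = sqrt(1.59e-10 x 0.05092) = 2.84e-6 M.
pH = -log(2.84e-6) = 5.55.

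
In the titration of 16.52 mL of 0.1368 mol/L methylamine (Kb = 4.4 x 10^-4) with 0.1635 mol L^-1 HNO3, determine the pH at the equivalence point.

5.89

n(CH3NH2) = 0.1368 x 0.01652 = 0.002260 mol; V(HNO3) at equivalence = 0.002260/0.1635 = 0.01382 L.
At equivalence the base is fully converted to CH3NH3+; total volume = 0.03034 L, so [CH3NH3+] = 0.002260/0.03034 = 0.07448 M.
Ka(CH3NH3+) = Kw/Kb = 1.0e-14 / 4.4 x 10^-4 = 2.27e-11.
[H^+] = sqrt(Ka x [CH3NH3+]) = sqrt(2.27e-11 x 0.07448) = 1.30e-6 M.
pH = -log(1.30e-6) = 5.89.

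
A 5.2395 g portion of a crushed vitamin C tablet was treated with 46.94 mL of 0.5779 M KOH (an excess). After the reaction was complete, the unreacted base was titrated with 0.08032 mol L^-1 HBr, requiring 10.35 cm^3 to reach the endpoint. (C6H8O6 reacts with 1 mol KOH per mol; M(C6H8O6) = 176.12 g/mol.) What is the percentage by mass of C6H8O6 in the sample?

88.4%

Total n(KOH) added = 0.5779 x 0.04694 = 0.02713 mol.
n(HBr) used = 0.08032 x 0.01035 = 0.0008313 mol, which equals the excess n(KOH).
So n(KOH) consumed by the sample = 0.02713 - 0.0008313 = 0.02630 mol.
n(C6H8O6) = 0.02630 / 1 = 0.02630 mol.
mass C6H8O6 = 0.02630 x 176.12 = 4.631 g, so %C6H8O6 = 4.631/5.2395 x 100 = 88.4%.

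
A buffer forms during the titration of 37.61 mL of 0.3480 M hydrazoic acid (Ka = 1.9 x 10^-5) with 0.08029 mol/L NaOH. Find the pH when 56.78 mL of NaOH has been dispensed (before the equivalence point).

Initial n(HN3) = 0.3480 x 0.03761 = 0.01309 mol.
n(NaOH) added = 0.08029 x 0.05678 = 0.004559 mol, converting that many moles of HN3 to N3-.
Remaining n(HN3) = 0.008529 mol; n(N3-) = 0.004559 mol.
By Henderson-Hasselbalch, pH = pKa + log([A^-]/[HA]) = 4.72 + log(0.004559/0.008529) = 4.72 + (-0.27) = 4.45.

4.45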